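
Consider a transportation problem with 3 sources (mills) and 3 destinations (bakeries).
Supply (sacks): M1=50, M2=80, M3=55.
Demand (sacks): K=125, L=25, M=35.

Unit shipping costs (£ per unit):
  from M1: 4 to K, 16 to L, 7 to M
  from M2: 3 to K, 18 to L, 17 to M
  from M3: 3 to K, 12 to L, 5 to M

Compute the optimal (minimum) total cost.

905

A cheapest plan:
  M1->K: 45 × £4 = £180
  M1->M: 5 × £7 = £35
  M2->K: 80 × £3 = £240
  M3->L: 25 × £12 = £300
  M3->M: 30 × £5 = £150
Total = 180 + 35 + 240 + 300 + 150 = £905.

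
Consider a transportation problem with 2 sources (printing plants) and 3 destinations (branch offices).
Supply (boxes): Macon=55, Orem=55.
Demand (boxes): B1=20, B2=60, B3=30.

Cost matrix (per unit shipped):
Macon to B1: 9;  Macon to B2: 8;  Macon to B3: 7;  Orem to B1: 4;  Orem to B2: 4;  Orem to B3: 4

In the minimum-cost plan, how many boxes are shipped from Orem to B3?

0

Solving gives:
  Macon–B2: 25 × 8 = 200
  Macon–B3: 30 × 7 = 210
  Orem–B1: 20 × 4 = 80
  Orem–B2: 35 × 4 = 140
Total cost = 630.
The route Orem→B3 is not used.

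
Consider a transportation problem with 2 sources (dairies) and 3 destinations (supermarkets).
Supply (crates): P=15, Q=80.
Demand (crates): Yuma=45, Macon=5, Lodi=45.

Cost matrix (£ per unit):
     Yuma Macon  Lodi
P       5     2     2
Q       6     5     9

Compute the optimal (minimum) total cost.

595

An optimal shipping plan:
  P to Lodi: 15 crates
  Q to Yuma: 45 crates
  Q to Macon: 5 crates
  Q to Lodi: 30 crates
Total cost = £595.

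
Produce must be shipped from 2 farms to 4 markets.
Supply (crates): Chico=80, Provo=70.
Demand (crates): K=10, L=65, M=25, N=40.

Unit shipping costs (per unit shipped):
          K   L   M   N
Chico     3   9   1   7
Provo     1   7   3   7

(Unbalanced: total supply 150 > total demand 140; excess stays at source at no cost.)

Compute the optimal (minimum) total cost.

780

A cheapest plan:
  Chico–K: 5 × 3 = 15
  Chico–M: 25 × 1 = 25
  Chico–N: 40 × 7 = 280
  Provo–K: 5 × 1 = 5
  Provo–L: 65 × 7 = 455
Total = 15 + 25 + 280 + 5 + 455 = 780.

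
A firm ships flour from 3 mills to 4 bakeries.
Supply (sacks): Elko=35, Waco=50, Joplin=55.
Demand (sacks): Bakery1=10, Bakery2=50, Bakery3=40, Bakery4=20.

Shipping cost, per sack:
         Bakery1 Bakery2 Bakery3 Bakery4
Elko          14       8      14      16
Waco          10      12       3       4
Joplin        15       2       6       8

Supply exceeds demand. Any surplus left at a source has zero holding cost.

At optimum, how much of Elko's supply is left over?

20

An optimal plan:
  Elko–Bakery1: 10 × 14 = 140
  Elko–Bakery2: 5 × 8 = 40
  Waco–Bakery3: 30 × 3 = 90
  Waco–Bakery4: 20 × 4 = 80
  Joplin–Bakery2: 45 × 2 = 90
  Joplin–Bakery3: 10 × 6 = 60
Total cost = 500.
Elko ships 15 of its 35, leaving 20.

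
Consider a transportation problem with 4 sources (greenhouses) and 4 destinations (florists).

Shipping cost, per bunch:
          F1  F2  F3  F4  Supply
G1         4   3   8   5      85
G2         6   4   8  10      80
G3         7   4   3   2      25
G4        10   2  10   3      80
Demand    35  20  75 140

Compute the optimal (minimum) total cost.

1255

Optimal allocation:
  G1→F1: 25 × 4 = 100
  G1→F4: 60 × 5 = 300
  G2→F1: 10 × 6 = 60
  G2→F2: 20 × 4 = 80
  G2→F3: 50 × 8 = 400
  G3→F3: 25 × 3 = 75
  G4→F4: 80 × 3 = 240
Total = 100 + 300 + 60 + 80 + 400 + 75 + 240 = 1255.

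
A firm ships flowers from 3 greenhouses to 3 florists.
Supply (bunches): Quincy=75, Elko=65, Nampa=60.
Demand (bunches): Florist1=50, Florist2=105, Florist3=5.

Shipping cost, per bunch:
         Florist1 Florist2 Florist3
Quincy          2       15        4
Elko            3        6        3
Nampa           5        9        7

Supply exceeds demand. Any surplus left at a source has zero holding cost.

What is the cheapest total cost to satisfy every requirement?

An optimal shipping plan:
  Quincy→Florist1: 50 × 2 = 100
  Quincy→Florist3: 5 × 4 = 20
  Elko→Florist2: 65 × 6 = 390
  Nampa→Florist2: 40 × 9 = 360
Total = 100 + 20 + 390 + 360 = 870.
(Supply check: Quincy ships 55; Elko ships 65; Nampa ships 40.)

870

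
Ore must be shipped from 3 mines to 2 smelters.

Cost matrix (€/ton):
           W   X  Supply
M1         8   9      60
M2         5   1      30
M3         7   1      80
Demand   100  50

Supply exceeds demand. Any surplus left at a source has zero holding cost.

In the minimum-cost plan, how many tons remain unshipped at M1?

20

An optimal plan:
  M1 to W: 40 × €8 = €320
  M2 to W: 30 × €5 = €150
  M3 to W: 30 × €7 = €210
  M3 to X: 50 × €1 = €50
Total cost = €730.
M1 ships 40 of its 60, leaving 20.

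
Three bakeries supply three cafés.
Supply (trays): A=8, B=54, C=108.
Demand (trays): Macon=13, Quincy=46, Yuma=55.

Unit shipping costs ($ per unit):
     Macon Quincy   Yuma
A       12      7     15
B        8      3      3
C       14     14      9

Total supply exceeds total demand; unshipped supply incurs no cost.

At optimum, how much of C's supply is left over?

An optimal plan:
  A->Quincy: 8 trays
  B->Macon: 13 trays
  B->Quincy: 38 trays
  B->Yuma: 3 trays
  C->Yuma: 52 trays
Total cost = $751.
C ships 52 of its 108, leaving 56.

56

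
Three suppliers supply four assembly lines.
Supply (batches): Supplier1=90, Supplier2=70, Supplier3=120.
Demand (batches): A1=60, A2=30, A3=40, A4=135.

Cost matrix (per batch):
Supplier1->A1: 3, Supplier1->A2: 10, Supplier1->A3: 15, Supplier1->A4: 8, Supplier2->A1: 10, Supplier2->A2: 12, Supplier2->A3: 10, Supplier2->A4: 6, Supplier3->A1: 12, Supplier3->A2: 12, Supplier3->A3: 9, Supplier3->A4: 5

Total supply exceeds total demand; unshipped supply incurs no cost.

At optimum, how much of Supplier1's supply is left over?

An optimal plan:
  Supplier1->A1: 60 × 3 = 180
  Supplier1->A2: 30 × 10 = 300
  Supplier2->A4: 55 × 6 = 330
  Supplier3->A3: 40 × 9 = 360
  Supplier3->A4: 80 × 5 = 400
Total cost = 1570.
Supplier1 ships 90 of its 90, leaving 0.

0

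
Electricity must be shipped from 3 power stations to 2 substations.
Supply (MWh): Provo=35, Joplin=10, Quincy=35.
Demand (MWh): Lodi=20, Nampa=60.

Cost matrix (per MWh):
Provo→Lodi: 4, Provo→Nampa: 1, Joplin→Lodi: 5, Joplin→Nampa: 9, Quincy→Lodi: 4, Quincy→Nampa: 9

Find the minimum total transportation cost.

340

An optimal shipping plan:
  Provo->Nampa: 35 × 1 = 35
  Joplin->Nampa: 10 × 9 = 90
  Quincy->Lodi: 20 × 4 = 80
  Quincy->Nampa: 15 × 9 = 135
Total = 35 + 90 + 80 + 135 = 340.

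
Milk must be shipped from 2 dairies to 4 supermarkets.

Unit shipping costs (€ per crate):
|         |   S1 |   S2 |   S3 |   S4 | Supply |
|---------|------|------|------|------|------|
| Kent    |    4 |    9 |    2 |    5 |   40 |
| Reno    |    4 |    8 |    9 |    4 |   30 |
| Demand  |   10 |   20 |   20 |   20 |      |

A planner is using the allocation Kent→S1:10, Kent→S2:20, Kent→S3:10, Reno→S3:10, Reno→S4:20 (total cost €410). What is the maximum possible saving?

80

Current plan cost = 10·4 + 20·9 + 10·2 + 10·9 + 20·4 = €410.
Optimal plan:
  Kent to S1: 10 × €4 = €40
  Kent to S2: 10 × €9 = €90
  Kent to S3: 20 × €2 = €40
  Reno to S2: 10 × €8 = €80
  Reno to S4: 20 × €4 = €80
Optimal cost = €330.
Saving = 410 − 330 = €80.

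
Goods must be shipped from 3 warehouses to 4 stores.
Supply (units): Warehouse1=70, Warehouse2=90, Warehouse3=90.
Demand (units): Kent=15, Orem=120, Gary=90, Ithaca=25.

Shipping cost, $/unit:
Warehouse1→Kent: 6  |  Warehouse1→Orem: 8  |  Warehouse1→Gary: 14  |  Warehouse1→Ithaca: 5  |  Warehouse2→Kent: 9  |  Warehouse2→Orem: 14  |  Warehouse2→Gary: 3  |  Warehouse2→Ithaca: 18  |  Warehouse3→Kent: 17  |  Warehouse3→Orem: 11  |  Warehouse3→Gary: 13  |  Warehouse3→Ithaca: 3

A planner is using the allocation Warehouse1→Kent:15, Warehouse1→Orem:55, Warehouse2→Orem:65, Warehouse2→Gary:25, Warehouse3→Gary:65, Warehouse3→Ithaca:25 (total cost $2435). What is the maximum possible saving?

Current plan cost = 15·6 + 55·8 + 65·14 + 25·3 + 65·13 + 25·3 = $2435.
Optimal plan:
  Warehouse1→Kent: 15 × $6 = $90
  Warehouse1→Orem: 55 × $8 = $440
  Warehouse2→Gary: 90 × $3 = $270
  Warehouse3→Orem: 65 × $11 = $715
  Warehouse3→Ithaca: 25 × $3 = $75
Optimal cost = $1590.
Saving = 2435 − 1590 = $845.

845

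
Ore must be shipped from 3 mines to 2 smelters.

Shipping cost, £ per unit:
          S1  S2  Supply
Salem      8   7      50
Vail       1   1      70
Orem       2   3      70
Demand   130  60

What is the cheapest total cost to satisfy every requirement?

560

A cheapest plan:
  Salem→S2: 50 × £7 = £350
  Vail→S1: 60 × £1 = £60
  Vail→S2: 10 × £1 = £10
  Orem→S1: 70 × £2 = £140
Total = 350 + 60 + 10 + 140 = £560.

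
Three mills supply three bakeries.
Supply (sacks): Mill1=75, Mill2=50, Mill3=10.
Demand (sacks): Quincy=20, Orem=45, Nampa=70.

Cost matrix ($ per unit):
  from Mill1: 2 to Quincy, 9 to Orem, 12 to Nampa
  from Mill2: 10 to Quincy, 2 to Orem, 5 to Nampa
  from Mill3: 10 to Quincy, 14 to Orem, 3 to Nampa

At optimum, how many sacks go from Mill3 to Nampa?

The minimum-cost plan:
  Mill1->Quincy: 20 × $2 = $40
  Mill1->Nampa: 55 × $12 = $660
  Mill2->Orem: 45 × $2 = $90
  Mill2->Nampa: 5 × $5 = $25
  Mill3->Nampa: 10 × $3 = $30
Total cost = $845.
So Mill3→Nampa carries 10 sacks.

10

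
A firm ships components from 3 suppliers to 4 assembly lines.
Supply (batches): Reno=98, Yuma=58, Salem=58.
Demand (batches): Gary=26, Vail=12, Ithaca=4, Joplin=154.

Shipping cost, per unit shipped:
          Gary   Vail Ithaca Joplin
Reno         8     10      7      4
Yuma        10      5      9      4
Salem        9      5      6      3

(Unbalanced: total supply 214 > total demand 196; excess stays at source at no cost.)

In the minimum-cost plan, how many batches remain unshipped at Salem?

An optimal plan:
  Reno->Gary: 26 × 8 = 208
  Reno->Ithaca: 4 × 7 = 28
  Reno->Joplin: 68 × 4 = 272
  Yuma->Vail: 12 × 5 = 60
  Yuma->Joplin: 28 × 4 = 112
  Salem->Joplin: 58 × 3 = 174
Total cost = 854.
Salem ships 58 of its 58, leaving 0.

0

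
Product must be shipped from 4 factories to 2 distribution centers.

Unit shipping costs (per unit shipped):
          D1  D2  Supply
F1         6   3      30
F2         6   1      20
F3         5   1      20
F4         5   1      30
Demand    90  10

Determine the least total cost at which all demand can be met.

Optimal allocation:
  F1–D1: 30 × 6 = 180
  F2–D1: 10 × 6 = 60
  F2–D2: 10 × 1 = 10
  F3–D1: 20 × 5 = 100
  F4–D1: 30 × 5 = 150
Total = 180 + 60 + 10 + 100 + 150 = 500.

500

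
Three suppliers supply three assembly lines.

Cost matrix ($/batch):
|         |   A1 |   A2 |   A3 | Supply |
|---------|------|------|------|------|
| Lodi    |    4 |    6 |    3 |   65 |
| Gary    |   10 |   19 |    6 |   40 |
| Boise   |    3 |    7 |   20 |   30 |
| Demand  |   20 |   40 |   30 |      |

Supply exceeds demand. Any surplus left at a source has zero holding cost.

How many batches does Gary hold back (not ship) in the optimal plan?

40

Minimum-cost shipments:
  Lodi->A2: 35 × $6 = $210
  Lodi->A3: 30 × $3 = $90
  Boise->A1: 20 × $3 = $60
  Boise->A2: 5 × $7 = $35
Total cost = $395.
Gary ships 0 of its 40, leaving 40.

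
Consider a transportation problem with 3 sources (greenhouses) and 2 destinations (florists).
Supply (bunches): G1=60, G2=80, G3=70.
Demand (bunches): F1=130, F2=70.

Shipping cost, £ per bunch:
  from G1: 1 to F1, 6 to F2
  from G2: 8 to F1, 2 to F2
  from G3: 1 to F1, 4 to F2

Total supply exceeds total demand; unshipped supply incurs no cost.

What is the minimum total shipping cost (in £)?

270

One minimum-cost allocation:
  G1→F1: 60 × £1 = £60
  G2→F2: 70 × £2 = £140
  G3→F1: 70 × £1 = £70
Total = 60 + 140 + 70 = £270.
(Supply check: G1 ships 60; G2 ships 70; G3 ships 70.)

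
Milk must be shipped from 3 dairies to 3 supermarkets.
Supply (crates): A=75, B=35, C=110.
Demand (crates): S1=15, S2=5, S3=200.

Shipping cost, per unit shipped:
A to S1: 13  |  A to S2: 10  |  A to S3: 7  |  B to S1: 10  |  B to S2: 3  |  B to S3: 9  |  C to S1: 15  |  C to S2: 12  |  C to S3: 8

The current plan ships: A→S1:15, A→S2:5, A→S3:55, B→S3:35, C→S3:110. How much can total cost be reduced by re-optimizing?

Current plan cost = 15·13 + 5·10 + 55·7 + 35·9 + 110·8 = 1825.
Optimal plan:
  A–S3: 75 × 7 = 525
  B–S1: 15 × 10 = 150
  B–S2: 5 × 3 = 15
  B–S3: 15 × 9 = 135
  C–S3: 110 × 8 = 880
Optimal cost = 1705.
Saving = 1825 − 1705 = 120.

120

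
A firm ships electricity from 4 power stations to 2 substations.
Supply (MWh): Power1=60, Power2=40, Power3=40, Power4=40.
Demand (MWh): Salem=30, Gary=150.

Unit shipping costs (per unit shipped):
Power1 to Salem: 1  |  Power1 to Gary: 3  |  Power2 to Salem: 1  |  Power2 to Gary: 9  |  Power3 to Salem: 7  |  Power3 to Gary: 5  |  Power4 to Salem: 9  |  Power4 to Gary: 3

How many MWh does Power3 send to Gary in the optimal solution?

40

Solving gives:
  Power1–Gary: 60 × 3 = 180
  Power2–Salem: 30 × 1 = 30
  Power2–Gary: 10 × 9 = 90
  Power3–Gary: 40 × 5 = 200
  Power4–Gary: 40 × 3 = 120
Total cost = 620.
So Power3→Gary carries 40 MWh.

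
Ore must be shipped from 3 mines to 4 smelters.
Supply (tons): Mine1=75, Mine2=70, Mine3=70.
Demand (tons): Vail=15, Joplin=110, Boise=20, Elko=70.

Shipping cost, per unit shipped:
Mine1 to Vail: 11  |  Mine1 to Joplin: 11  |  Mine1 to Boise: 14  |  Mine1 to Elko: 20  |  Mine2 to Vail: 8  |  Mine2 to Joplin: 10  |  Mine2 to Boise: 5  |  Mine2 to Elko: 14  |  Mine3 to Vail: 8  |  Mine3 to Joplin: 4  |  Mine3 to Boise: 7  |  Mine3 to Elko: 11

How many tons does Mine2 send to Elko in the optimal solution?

The minimum-cost plan:
  Mine1->Vail: 15 × 11 = 165
  Mine1->Joplin: 60 × 11 = 660
  Mine2->Boise: 20 × 5 = 100
  Mine2->Elko: 50 × 14 = 700
  Mine3->Joplin: 50 × 4 = 200
  Mine3->Elko: 20 × 11 = 220
Total cost = 2045.
So Mine2→Elko carries 50 tons.

50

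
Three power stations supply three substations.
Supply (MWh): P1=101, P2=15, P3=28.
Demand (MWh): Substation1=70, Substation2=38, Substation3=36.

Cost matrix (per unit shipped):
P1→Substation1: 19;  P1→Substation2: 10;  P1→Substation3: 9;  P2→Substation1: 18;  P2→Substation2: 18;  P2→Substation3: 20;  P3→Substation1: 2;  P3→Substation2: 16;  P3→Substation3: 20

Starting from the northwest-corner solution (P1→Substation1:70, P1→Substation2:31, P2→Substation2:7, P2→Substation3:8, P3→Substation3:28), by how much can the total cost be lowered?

Current plan cost = 70·19 + 31·10 + 7·18 + 8·20 + 28·20 = 2486.
Optimal plan:
  P1->Substation1: 27 × 19 = 513
  P1->Substation2: 38 × 10 = 380
  P1->Substation3: 36 × 9 = 324
  P2->Substation1: 15 × 18 = 270
  P3->Substation1: 28 × 2 = 56
Optimal cost = 1543.
Saving = 2486 − 1543 = 943.

943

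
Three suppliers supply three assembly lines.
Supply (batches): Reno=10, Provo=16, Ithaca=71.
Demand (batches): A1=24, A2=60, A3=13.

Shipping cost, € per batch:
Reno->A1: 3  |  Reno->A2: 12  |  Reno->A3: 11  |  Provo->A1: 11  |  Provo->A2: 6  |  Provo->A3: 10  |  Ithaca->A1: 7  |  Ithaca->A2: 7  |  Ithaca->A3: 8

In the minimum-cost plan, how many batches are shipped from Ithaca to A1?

Solving gives:
  Reno->A1: 10 × €3 = €30
  Provo->A2: 16 × €6 = €96
  Ithaca->A1: 14 × €7 = €98
  Ithaca->A2: 44 × €7 = €308
  Ithaca->A3: 13 × €8 = €104
Total cost = €636.
So Ithaca→A1 carries 14 batches.

14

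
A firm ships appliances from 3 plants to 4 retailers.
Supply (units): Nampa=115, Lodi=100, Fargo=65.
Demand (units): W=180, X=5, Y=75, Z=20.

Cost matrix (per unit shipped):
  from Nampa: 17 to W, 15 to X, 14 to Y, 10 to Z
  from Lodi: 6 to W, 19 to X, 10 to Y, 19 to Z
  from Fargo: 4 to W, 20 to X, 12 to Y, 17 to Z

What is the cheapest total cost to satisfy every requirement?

2440

Optimal allocation:
  Nampa to W: 15 × 17 = 255
  Nampa to X: 5 × 15 = 75
  Nampa to Y: 75 × 14 = 1050
  Nampa to Z: 20 × 10 = 200
  Lodi to W: 100 × 6 = 600
  Fargo to W: 65 × 4 = 260
Total = 255 + 75 + 1050 + 200 + 600 + 260 = 2440.
(Supply check: Nampa ships 115; Lodi ships 100; Fargo ships 65.)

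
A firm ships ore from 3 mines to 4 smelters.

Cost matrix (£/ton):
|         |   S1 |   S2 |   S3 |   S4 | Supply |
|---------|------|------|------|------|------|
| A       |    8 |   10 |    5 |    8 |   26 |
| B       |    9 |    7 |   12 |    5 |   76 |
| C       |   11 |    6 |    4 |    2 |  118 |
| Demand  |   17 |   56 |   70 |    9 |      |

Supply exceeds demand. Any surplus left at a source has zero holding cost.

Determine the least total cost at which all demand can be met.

787

One minimum-cost allocation:
  A–S1: 17 × £8 = £136
  B–S2: 17 × £7 = £119
  C–S2: 39 × £6 = £234
  C–S3: 70 × £4 = £280
  C–S4: 9 × £2 = £18
Total = 136 + 119 + 234 + 280 + 18 = £787.
(Supply check: A ships 17; B ships 17; C ships 118.)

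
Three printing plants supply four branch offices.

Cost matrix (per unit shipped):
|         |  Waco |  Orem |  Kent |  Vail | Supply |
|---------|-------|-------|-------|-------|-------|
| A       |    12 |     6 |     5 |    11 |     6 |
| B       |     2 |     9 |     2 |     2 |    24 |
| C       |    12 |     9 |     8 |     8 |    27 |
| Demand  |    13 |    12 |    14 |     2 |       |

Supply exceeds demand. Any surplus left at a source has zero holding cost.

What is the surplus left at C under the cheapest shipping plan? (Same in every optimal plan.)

Minimum-cost shipments:
  A to Orem: 6 boxes
  B to Waco: 13 boxes
  B to Kent: 11 boxes
  C to Orem: 6 boxes
  C to Kent: 3 boxes
  C to Vail: 2 boxes
Total cost = 178.
C ships 11 of its 27, leaving 16.

16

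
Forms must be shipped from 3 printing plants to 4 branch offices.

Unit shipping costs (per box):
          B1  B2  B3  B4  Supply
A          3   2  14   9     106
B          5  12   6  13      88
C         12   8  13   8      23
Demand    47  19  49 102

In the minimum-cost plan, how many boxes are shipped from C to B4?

23

Optimal shipments:
  A->B1: 8 × 3 = 24
  A->B2: 19 × 2 = 38
  A->B4: 79 × 9 = 711
  B->B1: 39 × 5 = 195
  B->B3: 49 × 6 = 294
  C->B4: 23 × 8 = 184
Total cost = 1446.
So C→B4 carries 23 boxes.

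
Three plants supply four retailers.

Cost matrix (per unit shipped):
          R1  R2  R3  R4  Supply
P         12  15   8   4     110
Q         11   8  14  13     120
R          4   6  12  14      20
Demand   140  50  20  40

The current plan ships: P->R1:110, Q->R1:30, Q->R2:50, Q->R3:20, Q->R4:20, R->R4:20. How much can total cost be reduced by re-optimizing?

700

Current plan cost = 110·12 + 30·11 + 50·8 + 20·14 + 20·13 + 20·14 = 2870.
Optimal plan:
  P->R1: 50 units
  P->R3: 20 units
  P->R4: 40 units
  Q->R1: 70 units
  Q->R2: 50 units
  R->R1: 20 units
Optimal cost = 2170.
Saving = 2870 − 2170 = 700.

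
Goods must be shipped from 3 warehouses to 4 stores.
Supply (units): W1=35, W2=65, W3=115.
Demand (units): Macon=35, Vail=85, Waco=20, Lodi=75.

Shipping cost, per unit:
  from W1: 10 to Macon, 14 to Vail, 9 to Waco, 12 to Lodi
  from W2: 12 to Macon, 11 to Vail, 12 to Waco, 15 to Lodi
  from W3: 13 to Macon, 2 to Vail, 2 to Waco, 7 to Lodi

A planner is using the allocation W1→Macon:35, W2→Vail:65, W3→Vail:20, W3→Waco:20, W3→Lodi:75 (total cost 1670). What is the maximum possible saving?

100

Current plan cost = 35·10 + 65·11 + 20·2 + 20·2 + 75·7 = 1670.
Optimal plan:
  W1→Lodi: 35 × 12 = 420
  W2→Macon: 35 × 12 = 420
  W2→Lodi: 30 × 15 = 450
  W3→Vail: 85 × 2 = 170
  W3→Waco: 20 × 2 = 40
  W3→Lodi: 10 × 7 = 70
Optimal cost = 1570.
Saving = 1670 − 1570 = 100.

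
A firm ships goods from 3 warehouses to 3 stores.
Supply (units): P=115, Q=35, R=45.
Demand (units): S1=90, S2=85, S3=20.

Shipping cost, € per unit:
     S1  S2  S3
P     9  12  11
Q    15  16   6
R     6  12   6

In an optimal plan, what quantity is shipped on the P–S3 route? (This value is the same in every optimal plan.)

0

Optimal shipments:
  P–S1: 45 × €9 = €405
  P–S2: 70 × €12 = €840
  Q–S2: 15 × €16 = €240
  Q–S3: 20 × €6 = €120
  R–S1: 45 × €6 = €270
Total cost = €1875.
The route P→S3 is not used.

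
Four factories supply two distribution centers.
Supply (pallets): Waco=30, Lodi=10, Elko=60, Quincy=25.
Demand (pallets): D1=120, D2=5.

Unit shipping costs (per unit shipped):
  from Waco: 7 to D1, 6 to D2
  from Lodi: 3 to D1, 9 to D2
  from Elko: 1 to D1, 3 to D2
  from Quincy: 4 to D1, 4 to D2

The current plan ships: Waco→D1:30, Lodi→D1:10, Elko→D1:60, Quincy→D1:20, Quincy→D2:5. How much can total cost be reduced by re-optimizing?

Current plan cost = 30·7 + 10·3 + 60·1 + 20·4 + 5·4 = 400.
Optimal plan:
  Waco to D1: 25 × 7 = 175
  Waco to D2: 5 × 6 = 30
  Lodi to D1: 10 × 3 = 30
  Elko to D1: 60 × 1 = 60
  Quincy to D1: 25 × 4 = 100
Optimal cost = 395.
Saving = 400 − 395 = 5.

5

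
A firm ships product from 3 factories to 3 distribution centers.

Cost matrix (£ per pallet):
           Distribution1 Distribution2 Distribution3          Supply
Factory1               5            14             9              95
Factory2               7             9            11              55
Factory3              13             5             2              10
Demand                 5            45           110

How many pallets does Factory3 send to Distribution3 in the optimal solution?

10

The minimum-cost plan:
  Factory1→Distribution3: 95 × £9 = £855
  Factory2→Distribution1: 5 × £7 = £35
  Factory2→Distribution2: 45 × £9 = £405
  Factory2→Distribution3: 5 × £11 = £55
  Factory3→Distribution3: 10 × £2 = £20
Total cost = £1370.
So Factory3→Distribution3 carries 10 pallets.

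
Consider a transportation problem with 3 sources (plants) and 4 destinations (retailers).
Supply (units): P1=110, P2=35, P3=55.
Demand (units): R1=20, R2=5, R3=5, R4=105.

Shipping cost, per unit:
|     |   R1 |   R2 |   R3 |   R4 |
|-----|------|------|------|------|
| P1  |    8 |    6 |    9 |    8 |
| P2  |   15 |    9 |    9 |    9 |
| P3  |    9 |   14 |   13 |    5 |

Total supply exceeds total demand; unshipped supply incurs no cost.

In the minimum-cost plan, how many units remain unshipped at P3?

0

An optimal plan:
  P1–R1: 20 × 8 = 160
  P1–R2: 5 × 6 = 30
  P1–R3: 5 × 9 = 45
  P1–R4: 50 × 8 = 400
  P3–R4: 55 × 5 = 275
Total cost = 910.
P3 ships 55 of its 55, leaving 0.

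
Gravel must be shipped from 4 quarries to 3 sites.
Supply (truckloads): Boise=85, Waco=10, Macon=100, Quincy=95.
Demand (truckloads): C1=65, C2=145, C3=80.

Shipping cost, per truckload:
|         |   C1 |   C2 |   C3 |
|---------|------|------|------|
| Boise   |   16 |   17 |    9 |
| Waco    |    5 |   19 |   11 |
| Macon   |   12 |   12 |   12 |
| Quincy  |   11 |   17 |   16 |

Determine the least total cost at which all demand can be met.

A cheapest plan:
  Boise to C2: 5 truckloads
  Boise to C3: 80 truckloads
  Waco to C1: 10 truckloads
  Macon to C2: 100 truckloads
  Quincy to C1: 55 truckloads
  Quincy to C2: 40 truckloads
Total cost = 3340.

3340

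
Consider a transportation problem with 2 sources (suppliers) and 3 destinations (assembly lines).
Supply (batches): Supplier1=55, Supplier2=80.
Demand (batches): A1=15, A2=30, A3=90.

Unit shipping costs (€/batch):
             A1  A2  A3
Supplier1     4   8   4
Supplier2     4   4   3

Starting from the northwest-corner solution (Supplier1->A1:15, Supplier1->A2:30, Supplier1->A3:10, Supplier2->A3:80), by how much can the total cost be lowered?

90

Current plan cost = 15·4 + 30·8 + 10·4 + 80·3 = €580.
Optimal plan:
  Supplier1→A1: 15 × €4 = €60
  Supplier1→A3: 40 × €4 = €160
  Supplier2→A2: 30 × €4 = €120
  Supplier2→A3: 50 × €3 = €150
Optimal cost = €490.
Saving = 580 − 490 = €90.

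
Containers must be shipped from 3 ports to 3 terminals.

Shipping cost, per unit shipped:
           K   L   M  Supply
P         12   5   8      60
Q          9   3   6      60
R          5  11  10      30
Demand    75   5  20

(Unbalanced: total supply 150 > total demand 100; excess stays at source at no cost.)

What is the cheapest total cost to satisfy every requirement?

A cheapest plan:
  P to L: 5 × 5 = 25
  P to M: 5 × 8 = 40
  Q to K: 45 × 9 = 405
  Q to M: 15 × 6 = 90
  R to K: 30 × 5 = 150
Total = 25 + 40 + 405 + 90 + 150 = 710.
(Supply check: P ships 10; Q ships 60; R ships 30.)

710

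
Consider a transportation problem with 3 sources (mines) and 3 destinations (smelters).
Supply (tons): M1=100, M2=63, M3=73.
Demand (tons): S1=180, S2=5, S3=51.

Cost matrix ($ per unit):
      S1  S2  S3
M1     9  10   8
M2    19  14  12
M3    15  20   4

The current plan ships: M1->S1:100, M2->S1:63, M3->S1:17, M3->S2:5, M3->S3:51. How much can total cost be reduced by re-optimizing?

50

Current plan cost = 100·9 + 63·19 + 17·15 + 5·20 + 51·4 = $2656.
Optimal plan:
  M1–S1: 100 × $9 = $900
  M2–S1: 58 × $19 = $1102
  M2–S2: 5 × $14 = $70
  M3–S1: 22 × $15 = $330
  M3–S3: 51 × $4 = $204
Optimal cost = $2606.
Saving = 2656 − 2606 = $50.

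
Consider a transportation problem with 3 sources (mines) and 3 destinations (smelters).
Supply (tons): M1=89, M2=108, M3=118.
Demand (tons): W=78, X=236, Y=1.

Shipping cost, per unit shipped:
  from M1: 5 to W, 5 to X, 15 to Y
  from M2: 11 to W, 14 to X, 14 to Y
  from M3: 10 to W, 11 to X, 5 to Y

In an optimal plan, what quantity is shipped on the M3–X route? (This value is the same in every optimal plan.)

117

The minimum-cost plan:
  M1->X: 89 × 5 = 445
  M2->W: 78 × 11 = 858
  M2->X: 30 × 14 = 420
  M3->X: 117 × 11 = 1287
  M3->Y: 1 × 5 = 5
Total cost = 3015.
So M3→X carries 117 tons.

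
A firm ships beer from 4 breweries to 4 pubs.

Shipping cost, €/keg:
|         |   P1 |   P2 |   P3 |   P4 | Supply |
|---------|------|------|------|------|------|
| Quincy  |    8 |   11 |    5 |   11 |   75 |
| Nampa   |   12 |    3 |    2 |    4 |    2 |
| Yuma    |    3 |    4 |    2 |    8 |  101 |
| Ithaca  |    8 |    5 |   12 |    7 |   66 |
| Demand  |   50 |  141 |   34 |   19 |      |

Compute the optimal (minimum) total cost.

Optimal allocation:
  Quincy to P1: 24 × €8 = €192
  Quincy to P3: 34 × €5 = €170
  Quincy to P4: 17 × €11 = €187
  Nampa to P4: 2 × €4 = €8
  Yuma to P1: 26 × €3 = €78
  Yuma to P2: 75 × €4 = €300
  Ithaca to P2: 66 × €5 = €330
Total = 192 + 170 + 187 + 8 + 78 + 300 + 330 = €1265.
(Supply check: Quincy ships 75; Nampa ships 2; Yuma ships 101; Ithaca ships 66.)

1265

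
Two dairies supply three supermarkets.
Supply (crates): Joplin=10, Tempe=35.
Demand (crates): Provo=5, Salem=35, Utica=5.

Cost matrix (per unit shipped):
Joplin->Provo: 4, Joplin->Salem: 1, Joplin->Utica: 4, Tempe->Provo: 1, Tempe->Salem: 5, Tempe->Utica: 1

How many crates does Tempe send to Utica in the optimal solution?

5

Solving gives:
  Joplin→Salem: 10 × 1 = 10
  Tempe→Provo: 5 × 1 = 5
  Tempe→Salem: 25 × 5 = 125
  Tempe→Utica: 5 × 1 = 5
Total cost = 145.
So Tempe→Utica carries 5 crates.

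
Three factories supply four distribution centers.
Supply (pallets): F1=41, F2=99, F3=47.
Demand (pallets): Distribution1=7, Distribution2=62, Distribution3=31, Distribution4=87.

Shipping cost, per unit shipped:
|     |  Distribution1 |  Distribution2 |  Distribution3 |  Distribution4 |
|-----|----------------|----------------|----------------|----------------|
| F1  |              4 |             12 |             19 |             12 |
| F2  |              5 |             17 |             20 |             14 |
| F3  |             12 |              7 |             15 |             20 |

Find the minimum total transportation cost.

A cheapest plan:
  F1→Distribution2: 15 pallets
  F1→Distribution4: 26 pallets
  F2→Distribution1: 7 pallets
  F2→Distribution3: 31 pallets
  F2→Distribution4: 61 pallets
  F3→Distribution2: 47 pallets
Total cost = 2330.
(Supply check: F1 ships 41; F2 ships 99; F3 ships 47.)

2330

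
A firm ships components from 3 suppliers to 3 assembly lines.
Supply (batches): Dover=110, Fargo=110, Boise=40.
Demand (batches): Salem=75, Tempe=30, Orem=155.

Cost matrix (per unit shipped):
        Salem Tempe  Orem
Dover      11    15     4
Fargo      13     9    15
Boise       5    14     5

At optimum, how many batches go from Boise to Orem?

The minimum-cost plan:
  Dover to Orem: 110 batches
  Fargo to Salem: 75 batches
  Fargo to Tempe: 30 batches
  Fargo to Orem: 5 batches
  Boise to Orem: 40 batches
Total cost = 1960.
So Boise→Orem carries 40 batches.

40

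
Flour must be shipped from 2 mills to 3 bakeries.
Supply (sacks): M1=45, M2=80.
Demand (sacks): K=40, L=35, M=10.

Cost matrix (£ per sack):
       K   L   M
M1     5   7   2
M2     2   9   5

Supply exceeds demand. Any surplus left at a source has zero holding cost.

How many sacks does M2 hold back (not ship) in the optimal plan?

40

Minimum-cost shipments:
  M1→L: 35 sacks
  M1→M: 10 sacks
  M2→K: 40 sacks
Total cost = £345.
M2 ships 40 of its 80, leaving 40.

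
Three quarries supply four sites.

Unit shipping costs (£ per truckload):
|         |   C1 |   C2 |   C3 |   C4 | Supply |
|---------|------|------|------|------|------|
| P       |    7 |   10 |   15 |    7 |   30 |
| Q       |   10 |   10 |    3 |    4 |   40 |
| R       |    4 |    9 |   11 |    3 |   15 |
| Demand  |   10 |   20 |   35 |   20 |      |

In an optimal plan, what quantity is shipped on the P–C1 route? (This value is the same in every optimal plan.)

10

Solving gives:
  P→C1: 10 truckloads
  P→C2: 20 truckloads
  Q→C3: 35 truckloads
  Q→C4: 5 truckloads
  R→C4: 15 truckloads
Total cost = £440.
So P→C1 carries 10 truckloads.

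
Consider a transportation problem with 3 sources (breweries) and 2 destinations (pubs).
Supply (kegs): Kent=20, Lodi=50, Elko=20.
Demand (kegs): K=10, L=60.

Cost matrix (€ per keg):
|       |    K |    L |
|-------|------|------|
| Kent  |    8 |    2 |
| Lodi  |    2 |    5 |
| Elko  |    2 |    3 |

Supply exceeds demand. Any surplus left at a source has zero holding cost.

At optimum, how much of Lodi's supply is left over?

20

An optimal plan:
  Kent–L: 20 kegs
  Lodi–K: 10 kegs
  Lodi–L: 20 kegs
  Elko–L: 20 kegs
Total cost = €220.
Lodi ships 30 of its 50, leaving 20.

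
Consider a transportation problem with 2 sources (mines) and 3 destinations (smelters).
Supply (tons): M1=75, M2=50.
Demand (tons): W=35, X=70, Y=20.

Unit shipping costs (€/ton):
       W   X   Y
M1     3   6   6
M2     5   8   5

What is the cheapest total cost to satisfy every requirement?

685

One minimum-cost allocation:
  M1→W: 35 tons
  M1→X: 40 tons
  M2→X: 30 tons
  M2→Y: 20 tons
Total cost = €685.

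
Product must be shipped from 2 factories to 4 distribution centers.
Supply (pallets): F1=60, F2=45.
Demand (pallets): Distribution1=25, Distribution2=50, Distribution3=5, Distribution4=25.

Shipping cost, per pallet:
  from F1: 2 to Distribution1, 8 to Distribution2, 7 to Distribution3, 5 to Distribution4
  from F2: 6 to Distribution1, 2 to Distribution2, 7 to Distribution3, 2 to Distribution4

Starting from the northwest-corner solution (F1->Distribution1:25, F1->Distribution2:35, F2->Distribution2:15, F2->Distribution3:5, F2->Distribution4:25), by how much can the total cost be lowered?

105

Current plan cost = 25·2 + 35·8 + 15·2 + 5·7 + 25·2 = 445.
Optimal plan:
  F1–Distribution1: 25 × 2 = 50
  F1–Distribution2: 5 × 8 = 40
  F1–Distribution3: 5 × 7 = 35
  F1–Distribution4: 25 × 5 = 125
  F2–Distribution2: 45 × 2 = 90
Optimal cost = 340.
Saving = 445 − 340 = 105.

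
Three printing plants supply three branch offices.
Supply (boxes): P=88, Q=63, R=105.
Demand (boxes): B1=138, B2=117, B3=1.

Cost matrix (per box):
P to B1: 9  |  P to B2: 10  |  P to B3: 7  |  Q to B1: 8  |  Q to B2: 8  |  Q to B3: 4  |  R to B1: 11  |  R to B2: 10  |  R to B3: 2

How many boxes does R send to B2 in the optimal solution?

The minimum-cost plan:
  P to B1: 88 boxes
  Q to B1: 50 boxes
  Q to B2: 13 boxes
  R to B2: 104 boxes
  R to B3: 1 boxes
Total cost = 2338.
So R→B2 carries 104 boxes.

104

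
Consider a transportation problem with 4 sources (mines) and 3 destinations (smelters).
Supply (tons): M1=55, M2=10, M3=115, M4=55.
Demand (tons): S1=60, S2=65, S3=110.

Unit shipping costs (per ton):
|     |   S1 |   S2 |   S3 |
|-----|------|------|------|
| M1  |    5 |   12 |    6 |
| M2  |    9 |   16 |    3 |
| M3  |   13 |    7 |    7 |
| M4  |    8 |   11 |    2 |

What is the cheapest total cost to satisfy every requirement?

A cheapest plan:
  M1 to S1: 55 × 5 = 275
  M2 to S3: 10 × 3 = 30
  M3 to S1: 5 × 13 = 65
  M3 to S2: 65 × 7 = 455
  M3 to S3: 45 × 7 = 315
  M4 to S3: 55 × 2 = 110
Total = 275 + 30 + 65 + 455 + 315 + 110 = 1250.

1250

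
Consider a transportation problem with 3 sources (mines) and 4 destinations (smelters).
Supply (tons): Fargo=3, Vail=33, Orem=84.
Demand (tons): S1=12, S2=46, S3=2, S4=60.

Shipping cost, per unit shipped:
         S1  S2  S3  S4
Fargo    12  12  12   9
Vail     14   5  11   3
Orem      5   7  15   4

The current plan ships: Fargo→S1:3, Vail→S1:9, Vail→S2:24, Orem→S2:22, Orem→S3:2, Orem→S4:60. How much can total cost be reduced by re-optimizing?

121

Current plan cost = 3·12 + 9·14 + 24·5 + 22·7 + 2·15 + 60·4 = 706.
Optimal plan:
  Fargo→S2: 1 tons
  Fargo→S3: 2 tons
  Vail→S2: 33 tons
  Orem→S1: 12 tons
  Orem→S2: 12 tons
  Orem→S4: 60 tons
Optimal cost = 585.
Saving = 706 − 585 = 121.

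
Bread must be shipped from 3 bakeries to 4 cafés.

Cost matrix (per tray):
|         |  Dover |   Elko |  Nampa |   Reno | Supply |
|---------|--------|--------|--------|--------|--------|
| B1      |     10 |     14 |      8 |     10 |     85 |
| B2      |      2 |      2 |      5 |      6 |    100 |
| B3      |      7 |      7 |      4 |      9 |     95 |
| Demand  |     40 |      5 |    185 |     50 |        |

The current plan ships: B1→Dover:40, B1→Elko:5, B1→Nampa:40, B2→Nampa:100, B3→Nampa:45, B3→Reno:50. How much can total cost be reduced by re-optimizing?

Current plan cost = 40·10 + 5·14 + 40·8 + 100·5 + 45·4 + 50·9 = 1920.
Optimal plan:
  B1→Nampa: 85 × 8 = 680
  B2→Dover: 40 × 2 = 80
  B2→Elko: 5 × 2 = 10
  B2→Nampa: 5 × 5 = 25
  B2→Reno: 50 × 6 = 300
  B3→Nampa: 95 × 4 = 380
Optimal cost = 1475.
Saving = 1920 − 1475 = 445.

445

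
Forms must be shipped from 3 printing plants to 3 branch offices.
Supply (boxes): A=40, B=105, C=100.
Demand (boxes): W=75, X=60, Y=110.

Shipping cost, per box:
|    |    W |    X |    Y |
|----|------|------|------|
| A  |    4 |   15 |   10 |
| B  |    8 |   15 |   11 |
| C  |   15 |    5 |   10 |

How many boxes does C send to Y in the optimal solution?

The minimum-cost plan:
  A->W: 40 × 4 = 160
  B->W: 35 × 8 = 280
  B->Y: 70 × 11 = 770
  C->X: 60 × 5 = 300
  C->Y: 40 × 10 = 400
Total cost = 1910.
So C→Y carries 40 boxes.

40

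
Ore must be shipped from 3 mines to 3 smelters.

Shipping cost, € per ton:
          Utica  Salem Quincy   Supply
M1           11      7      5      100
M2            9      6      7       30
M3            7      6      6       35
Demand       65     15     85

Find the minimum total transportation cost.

Optimal allocation:
  M1–Salem: 15 × €7 = €105
  M1–Quincy: 85 × €5 = €425
  M2–Utica: 30 × €9 = €270
  M3–Utica: 35 × €7 = €245
Total = 105 + 425 + 270 + 245 = €1045.
(Supply check: M1 ships 100; M2 ships 30; M3 ships 35.)

1045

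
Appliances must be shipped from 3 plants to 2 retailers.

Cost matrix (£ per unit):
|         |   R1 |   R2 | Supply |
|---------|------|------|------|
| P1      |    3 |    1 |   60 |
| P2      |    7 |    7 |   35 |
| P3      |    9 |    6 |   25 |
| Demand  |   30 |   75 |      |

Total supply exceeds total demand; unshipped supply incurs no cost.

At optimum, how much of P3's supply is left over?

Minimum-cost shipments:
  P1->R2: 60 × £1 = £60
  P2->R1: 30 × £7 = £210
  P3->R2: 15 × £6 = £90
Total cost = £360.
P3 ships 15 of its 25, leaving 10.

10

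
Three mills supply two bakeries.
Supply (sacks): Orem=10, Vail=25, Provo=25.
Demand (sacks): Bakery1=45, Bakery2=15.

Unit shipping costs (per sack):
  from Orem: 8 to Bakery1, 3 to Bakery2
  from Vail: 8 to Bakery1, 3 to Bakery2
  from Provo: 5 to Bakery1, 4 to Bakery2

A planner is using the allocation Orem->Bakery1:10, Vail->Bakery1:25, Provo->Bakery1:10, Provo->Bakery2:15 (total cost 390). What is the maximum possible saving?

Current plan cost = 10·8 + 25·8 + 10·5 + 15·4 = 390.
Optimal plan:
  Orem→Bakery1: 10 × 8 = 80
  Vail→Bakery1: 10 × 8 = 80
  Vail→Bakery2: 15 × 3 = 45
  Provo→Bakery1: 25 × 5 = 125
Optimal cost = 330.
Saving = 390 − 330 = 60.

60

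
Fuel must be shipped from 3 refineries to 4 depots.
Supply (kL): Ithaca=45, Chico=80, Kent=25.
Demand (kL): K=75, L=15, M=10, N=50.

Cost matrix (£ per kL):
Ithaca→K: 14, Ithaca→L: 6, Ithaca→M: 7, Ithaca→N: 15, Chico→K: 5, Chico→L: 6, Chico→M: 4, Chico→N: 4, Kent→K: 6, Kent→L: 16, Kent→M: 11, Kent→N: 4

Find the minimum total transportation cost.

An optimal shipping plan:
  Ithaca–K: 20 × £14 = £280
  Ithaca–L: 15 × £6 = £90
  Ithaca–M: 10 × £7 = £70
  Chico–K: 55 × £5 = £275
  Chico–N: 25 × £4 = £100
  Kent–N: 25 × £4 = £100
Total = 280 + 90 + 70 + 275 + 100 + 100 = £915.
(Supply check: Ithaca ships 45; Chico ships 80; Kent ships 25.)

915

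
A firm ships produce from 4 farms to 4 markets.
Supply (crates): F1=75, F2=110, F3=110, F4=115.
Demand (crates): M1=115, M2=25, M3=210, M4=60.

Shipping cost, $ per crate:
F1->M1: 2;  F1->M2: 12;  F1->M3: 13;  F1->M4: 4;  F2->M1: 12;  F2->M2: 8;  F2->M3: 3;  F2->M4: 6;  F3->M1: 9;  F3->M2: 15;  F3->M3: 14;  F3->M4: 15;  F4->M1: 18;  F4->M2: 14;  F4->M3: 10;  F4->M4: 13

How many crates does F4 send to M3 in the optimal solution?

100

Optimal shipments:
  F1->M1: 15 × $2 = $30
  F1->M4: 60 × $4 = $240
  F2->M3: 110 × $3 = $330
  F3->M1: 100 × $9 = $900
  F3->M2: 10 × $15 = $150
  F4->M2: 15 × $14 = $210
  F4->M3: 100 × $10 = $1000
Total cost = $2860.
So F4→M3 carries 100 crates.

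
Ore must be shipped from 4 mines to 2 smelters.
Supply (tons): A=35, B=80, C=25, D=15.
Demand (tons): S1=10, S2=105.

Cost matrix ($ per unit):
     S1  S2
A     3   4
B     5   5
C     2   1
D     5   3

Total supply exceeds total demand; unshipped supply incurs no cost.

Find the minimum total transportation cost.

An optimal shipping plan:
  A->S1: 10 × $3 = $30
  A->S2: 25 × $4 = $100
  B->S2: 40 × $5 = $200
  C->S2: 25 × $1 = $25
  D->S2: 15 × $3 = $45
Total = 30 + 100 + 200 + 25 + 45 = $400.

400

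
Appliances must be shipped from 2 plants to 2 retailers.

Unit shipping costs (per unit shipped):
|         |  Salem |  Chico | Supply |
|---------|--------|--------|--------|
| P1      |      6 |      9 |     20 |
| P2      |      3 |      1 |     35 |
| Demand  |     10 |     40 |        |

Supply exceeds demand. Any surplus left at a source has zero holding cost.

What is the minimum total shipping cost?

140

An optimal shipping plan:
  P1→Salem: 10 × 6 = 60
  P1→Chico: 5 × 9 = 45
  P2→Chico: 35 × 1 = 35
Total = 60 + 45 + 35 = 140.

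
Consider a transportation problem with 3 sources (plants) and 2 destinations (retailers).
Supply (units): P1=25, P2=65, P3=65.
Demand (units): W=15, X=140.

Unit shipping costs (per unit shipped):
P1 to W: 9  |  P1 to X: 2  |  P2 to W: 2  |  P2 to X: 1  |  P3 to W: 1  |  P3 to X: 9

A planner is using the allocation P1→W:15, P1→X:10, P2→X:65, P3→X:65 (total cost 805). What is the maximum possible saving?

225

Current plan cost = 15·9 + 10·2 + 65·1 + 65·9 = 805.
Optimal plan:
  P1–X: 25 × 2 = 50
  P2–X: 65 × 1 = 65
  P3–W: 15 × 1 = 15
  P3–X: 50 × 9 = 450
Optimal cost = 580.
Saving = 805 − 580 = 225.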